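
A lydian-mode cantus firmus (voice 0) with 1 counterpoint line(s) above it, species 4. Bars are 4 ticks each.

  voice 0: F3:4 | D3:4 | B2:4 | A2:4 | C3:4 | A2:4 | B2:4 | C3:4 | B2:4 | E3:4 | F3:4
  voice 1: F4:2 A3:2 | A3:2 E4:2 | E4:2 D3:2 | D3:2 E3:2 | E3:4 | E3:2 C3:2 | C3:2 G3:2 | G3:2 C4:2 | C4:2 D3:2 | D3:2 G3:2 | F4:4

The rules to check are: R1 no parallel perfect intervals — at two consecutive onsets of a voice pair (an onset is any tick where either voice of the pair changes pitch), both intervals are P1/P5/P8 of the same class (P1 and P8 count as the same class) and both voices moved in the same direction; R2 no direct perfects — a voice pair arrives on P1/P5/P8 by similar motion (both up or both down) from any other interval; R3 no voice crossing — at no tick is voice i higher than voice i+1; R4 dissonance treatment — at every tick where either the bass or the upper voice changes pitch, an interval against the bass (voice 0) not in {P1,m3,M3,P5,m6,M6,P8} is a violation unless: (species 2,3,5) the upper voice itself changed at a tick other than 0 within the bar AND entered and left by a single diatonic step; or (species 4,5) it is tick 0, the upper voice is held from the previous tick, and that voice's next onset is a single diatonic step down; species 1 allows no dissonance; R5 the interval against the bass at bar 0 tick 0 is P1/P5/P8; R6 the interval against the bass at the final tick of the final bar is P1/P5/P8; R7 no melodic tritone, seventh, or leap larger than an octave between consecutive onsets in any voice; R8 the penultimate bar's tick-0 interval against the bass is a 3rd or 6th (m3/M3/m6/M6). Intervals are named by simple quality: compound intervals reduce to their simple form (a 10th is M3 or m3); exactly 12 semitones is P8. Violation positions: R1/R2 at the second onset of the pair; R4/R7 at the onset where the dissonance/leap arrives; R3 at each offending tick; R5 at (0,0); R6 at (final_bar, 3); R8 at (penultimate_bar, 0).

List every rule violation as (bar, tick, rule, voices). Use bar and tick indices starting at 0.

(1, 2, R4, (0, 1))
(2, 0, R4, (0, 1))
(2, 2, R7, (1,))
(3, 0, R4, (0, 1))
(6, 0, R4, (0, 1))
(8, 0, R4, (0, 1))
(8, 2, R7, (1,))
(9, 0, R3, (0, 1))
(9, 0, R4, (0, 1))
(9, 0, R8, (0, 1))
(9, 1, R3, (0, 1))
(10, 0, R2, (0, 1))
(10, 0, R7, (1,))

bar 0: v0=F3 v1=F4 downbeat P8
bar 1: v0=D3 v1=A3 downbeat P5
bar 2: v0=B2 v1=E4 downbeat P4
bar 3: v0=A2 v1=D3 downbeat P4
bar 4: v0=C3 v1=E3 downbeat M3
bar 5: v0=A2 v1=E3 downbeat P5
bar 6: v0=B2 v1=C3 downbeat m2
bar 7: v0=C3 v1=G3 downbeat P5
bar 8: v0=B2 v1=C4 downbeat m2
bar 9: v0=E3 v1=D3 downbeat M2
bar 10: v0=F3 v1=F4 downbeat P8
  -> R4 @ bar 1 tick 2 v(0, 1): D3/E4 M2 untreated
  -> R4 @ bar 2 tick 0 v(0, 1): B2/E4 P4 untreated
  -> R7 @ bar 2 tick 2 v(1,): E4->D3 leap 14st
  -> R4 @ bar 3 tick 0 v(0, 1): A2/D3 P4 untreated
  -> R4 @ bar 6 tick 0 v(0, 1): B2/C3 m2 untreated
  -> R4 @ bar 8 tick 0 v(0, 1): B2/C4 m2 untreated
  -> R7 @ bar 8 tick 2 v(1,): C4->D3 leap 10st
  -> R3 @ bar 9 tick 0 v(0, 1): E3 above D3
  -> R4 @ bar 9 tick 0 v(0, 1): E3/D3 M2 untreated
  -> R8 @ bar 9 tick 0 v(0, 1): penult M2 not 3rd/6th
  -> R3 @ bar 9 tick 1 v(0, 1): E3 above D3
  -> R2 @ bar 10 tick 0 v(0, 1): E3/G3 m3 -> F3/F4 P8 similar
  -> R7 @ bar 10 tick 0 v(1,): G3->F4 leap 10st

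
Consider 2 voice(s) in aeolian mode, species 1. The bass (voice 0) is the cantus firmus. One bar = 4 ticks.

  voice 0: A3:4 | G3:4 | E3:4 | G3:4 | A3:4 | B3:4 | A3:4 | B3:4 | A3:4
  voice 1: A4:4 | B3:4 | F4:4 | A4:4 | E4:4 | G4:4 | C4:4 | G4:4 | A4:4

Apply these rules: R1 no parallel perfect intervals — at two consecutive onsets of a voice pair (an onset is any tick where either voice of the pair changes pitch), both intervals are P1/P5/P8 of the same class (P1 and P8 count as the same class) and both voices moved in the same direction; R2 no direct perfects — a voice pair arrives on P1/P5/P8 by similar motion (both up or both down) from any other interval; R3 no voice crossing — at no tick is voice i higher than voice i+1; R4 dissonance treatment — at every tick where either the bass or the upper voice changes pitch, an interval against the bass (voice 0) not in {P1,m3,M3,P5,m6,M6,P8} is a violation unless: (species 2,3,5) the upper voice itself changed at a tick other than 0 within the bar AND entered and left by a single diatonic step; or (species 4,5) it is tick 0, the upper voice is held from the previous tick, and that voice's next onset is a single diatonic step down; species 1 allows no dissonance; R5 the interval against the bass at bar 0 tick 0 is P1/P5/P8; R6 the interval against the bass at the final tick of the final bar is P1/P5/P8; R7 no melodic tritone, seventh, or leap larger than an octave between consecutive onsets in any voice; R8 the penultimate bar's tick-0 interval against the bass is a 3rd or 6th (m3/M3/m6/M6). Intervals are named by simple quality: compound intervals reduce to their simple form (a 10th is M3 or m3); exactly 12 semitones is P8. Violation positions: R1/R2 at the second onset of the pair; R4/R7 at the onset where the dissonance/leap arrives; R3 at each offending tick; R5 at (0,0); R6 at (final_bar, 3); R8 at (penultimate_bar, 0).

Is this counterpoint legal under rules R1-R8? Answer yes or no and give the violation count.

bar 0: v0=A3 v1=A4 (P8)
bar 1: v0=G3 v1=B3 (M3)
bar 2: v0=E3 v1=F4 (m2)
bar 3: v0=G3 v1=A4 (M2)
bar 4: v0=A3 v1=E4 (P5)
bar 5: v0=B3 v1=G4 (m6)
bar 6: v0=A3 v1=C4 (m3)
bar 7: v0=B3 v1=G4 (m6)
bar 8: v0=A3 v1=A4 (P8)
  R7 @ bar1.0: A4->B3 leap 10st
  R4 @ bar2.0: E3/F4 m2 untreated
  R7 @ bar2.0: B3->F4 leap 6st
  R4 @ bar3.0: G3/A4 M2 untreated

No (4 violations)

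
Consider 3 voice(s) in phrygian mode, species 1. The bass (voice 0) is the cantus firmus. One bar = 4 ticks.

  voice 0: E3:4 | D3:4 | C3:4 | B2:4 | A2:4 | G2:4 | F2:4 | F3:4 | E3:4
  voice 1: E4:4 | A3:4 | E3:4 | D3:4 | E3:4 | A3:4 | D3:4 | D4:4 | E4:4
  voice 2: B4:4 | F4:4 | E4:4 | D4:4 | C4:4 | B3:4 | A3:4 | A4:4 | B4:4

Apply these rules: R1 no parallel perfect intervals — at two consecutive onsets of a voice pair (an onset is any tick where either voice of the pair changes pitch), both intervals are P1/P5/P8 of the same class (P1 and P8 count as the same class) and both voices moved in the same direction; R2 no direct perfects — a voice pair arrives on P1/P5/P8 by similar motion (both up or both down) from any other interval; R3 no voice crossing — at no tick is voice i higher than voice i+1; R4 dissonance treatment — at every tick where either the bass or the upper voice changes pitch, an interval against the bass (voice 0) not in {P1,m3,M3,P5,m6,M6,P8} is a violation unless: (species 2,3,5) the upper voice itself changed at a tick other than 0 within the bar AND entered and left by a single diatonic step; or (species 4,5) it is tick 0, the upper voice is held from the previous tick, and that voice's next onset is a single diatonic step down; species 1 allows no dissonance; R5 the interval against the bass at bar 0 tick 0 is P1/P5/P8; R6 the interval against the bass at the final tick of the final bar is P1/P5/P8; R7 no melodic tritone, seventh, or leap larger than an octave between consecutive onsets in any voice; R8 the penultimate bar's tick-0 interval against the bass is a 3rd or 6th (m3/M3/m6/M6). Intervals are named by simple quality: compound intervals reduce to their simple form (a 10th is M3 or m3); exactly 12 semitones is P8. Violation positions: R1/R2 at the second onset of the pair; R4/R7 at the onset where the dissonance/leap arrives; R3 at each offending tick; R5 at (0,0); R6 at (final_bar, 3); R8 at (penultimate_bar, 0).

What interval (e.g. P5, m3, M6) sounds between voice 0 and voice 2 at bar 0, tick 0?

voice 0=E3 voice 2=B4 -> P5

P5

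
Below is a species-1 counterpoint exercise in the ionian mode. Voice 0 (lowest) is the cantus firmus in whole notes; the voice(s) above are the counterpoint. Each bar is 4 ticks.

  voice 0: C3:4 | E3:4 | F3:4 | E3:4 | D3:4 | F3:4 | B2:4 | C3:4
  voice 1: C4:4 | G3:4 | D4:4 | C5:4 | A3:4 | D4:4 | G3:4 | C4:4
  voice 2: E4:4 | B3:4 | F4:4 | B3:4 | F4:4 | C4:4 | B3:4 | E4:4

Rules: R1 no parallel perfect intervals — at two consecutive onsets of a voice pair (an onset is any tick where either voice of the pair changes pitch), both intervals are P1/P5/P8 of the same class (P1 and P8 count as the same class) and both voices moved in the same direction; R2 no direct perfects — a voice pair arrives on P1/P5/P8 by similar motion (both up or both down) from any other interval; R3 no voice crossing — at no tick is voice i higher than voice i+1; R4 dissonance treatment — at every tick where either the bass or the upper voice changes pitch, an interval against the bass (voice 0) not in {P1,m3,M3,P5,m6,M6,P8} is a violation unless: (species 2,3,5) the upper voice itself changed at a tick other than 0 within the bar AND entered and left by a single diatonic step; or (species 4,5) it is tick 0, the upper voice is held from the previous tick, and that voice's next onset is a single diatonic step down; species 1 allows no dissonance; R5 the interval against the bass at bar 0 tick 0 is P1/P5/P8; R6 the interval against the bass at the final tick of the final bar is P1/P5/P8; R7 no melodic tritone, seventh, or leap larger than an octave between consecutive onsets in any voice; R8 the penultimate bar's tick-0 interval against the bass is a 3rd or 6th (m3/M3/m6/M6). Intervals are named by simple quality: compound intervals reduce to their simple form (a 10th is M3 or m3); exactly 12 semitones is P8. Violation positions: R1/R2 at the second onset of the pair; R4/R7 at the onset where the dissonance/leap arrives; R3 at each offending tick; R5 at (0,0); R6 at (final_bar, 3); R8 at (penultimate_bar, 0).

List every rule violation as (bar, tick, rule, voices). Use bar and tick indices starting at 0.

bar 0: v0=C3 v1=C4 v2=E4 downbeat M3
bar 1: v0=E3 v1=G3 v2=B3 downbeat P5
bar 2: v0=F3 v1=D4 v2=F4 downbeat P8
bar 3: v0=E3 v1=C5 v2=B3 downbeat P5
bar 4: v0=D3 v1=A3 v2=F4 downbeat m3
bar 5: v0=F3 v1=D4 v2=C4 downbeat P5
bar 6: v0=B2 v1=G3 v2=B3 downbeat P8
bar 7: v0=C3 v1=C4 v2=E4 downbeat M3
  -> R5 @ bar 0 tick 0 v(0, 2): opens on M3
  -> R2 @ bar 2 tick 0 v(0, 2): E3/B3 P5 -> F3/F4 P8 similar
  -> R7 @ bar 2 tick 0 v(2,): B3->F4 leap 6st
  -> R2 @ bar 3 tick 0 v(0, 2): F3/F4 P8 -> E3/B3 P5 similar
  -> R3 @ bar 3 tick 0 v(1, 2): C5 above B3
  -> R7 @ bar 3 tick 0 v(1,): D4->C5 leap 10st
  -> R7 @ bar 3 tick 0 v(2,): F4->B3 leap 6st
  -> R3 @ bar 3 tick 1 v(1, 2): C5 above B3
  -> R3 @ bar 3 tick 2 v(1, 2): C5 above B3
  -> R3 @ bar 3 tick 3 v(1, 2): C5 above B3
  -> R2 @ bar 4 tick 0 v(0, 1): E3/C5 m6 -> D3/A3 P5 similar
  -> R7 @ bar 4 tick 0 v(1,): C5->A3 leap 15st
  -> R7 @ bar 4 tick 0 v(2,): B3->F4 leap 6st
  -> R3 @ bar 5 tick 0 v(1, 2): D4 above C4
  -> R3 @ bar 5 tick 1 v(1, 2): D4 above C4
  -> R3 @ bar 5 tick 2 v(1, 2): D4 above C4
  -> R3 @ bar 5 tick 3 v(1, 2): D4 above C4
  -> R2 @ bar 6 tick 0 v(0, 2): F3/C4 P5 -> B2/B3 P8 similar
  -> R7 @ bar 6 tick 0 v(0,): F3->B2 leap 6st
  -> R8 @ bar 6 tick 0 v(0, 2): penult P8 not 3rd/6th
  -> R2 @ bar 7 tick 0 v(0, 1): B2/G3 m6 -> C3/C4 P8 similar
  -> R6 @ bar 7 tick 3 v(0, 2): closes on M3

(0, 0, R5, (0, 2))
(2, 0, R2, (0, 2))
(2, 0, R7, (2,))
(3, 0, R2, (0, 2))
(3, 0, R3, (1, 2))
(3, 0, R7, (1,))
(3, 0, R7, (2,))
(3, 1, R3, (1, 2))
(3, 2, R3, (1, 2))
(3, 3, R3, (1, 2))
(4, 0, R2, (0, 1))
(4, 0, R7, (1,))
(4, 0, R7, (2,))
(5, 0, R3, (1, 2))
(5, 1, R3, (1, 2))
(5, 2, R3, (1, 2))
(5, 3, R3, (1, 2))
(6, 0, R2, (0, 2))
(6, 0, R7, (0,))
(6, 0, R8, (0, 2))
(7, 0, R2, (0, 1))
(7, 3, R6, (0, 2))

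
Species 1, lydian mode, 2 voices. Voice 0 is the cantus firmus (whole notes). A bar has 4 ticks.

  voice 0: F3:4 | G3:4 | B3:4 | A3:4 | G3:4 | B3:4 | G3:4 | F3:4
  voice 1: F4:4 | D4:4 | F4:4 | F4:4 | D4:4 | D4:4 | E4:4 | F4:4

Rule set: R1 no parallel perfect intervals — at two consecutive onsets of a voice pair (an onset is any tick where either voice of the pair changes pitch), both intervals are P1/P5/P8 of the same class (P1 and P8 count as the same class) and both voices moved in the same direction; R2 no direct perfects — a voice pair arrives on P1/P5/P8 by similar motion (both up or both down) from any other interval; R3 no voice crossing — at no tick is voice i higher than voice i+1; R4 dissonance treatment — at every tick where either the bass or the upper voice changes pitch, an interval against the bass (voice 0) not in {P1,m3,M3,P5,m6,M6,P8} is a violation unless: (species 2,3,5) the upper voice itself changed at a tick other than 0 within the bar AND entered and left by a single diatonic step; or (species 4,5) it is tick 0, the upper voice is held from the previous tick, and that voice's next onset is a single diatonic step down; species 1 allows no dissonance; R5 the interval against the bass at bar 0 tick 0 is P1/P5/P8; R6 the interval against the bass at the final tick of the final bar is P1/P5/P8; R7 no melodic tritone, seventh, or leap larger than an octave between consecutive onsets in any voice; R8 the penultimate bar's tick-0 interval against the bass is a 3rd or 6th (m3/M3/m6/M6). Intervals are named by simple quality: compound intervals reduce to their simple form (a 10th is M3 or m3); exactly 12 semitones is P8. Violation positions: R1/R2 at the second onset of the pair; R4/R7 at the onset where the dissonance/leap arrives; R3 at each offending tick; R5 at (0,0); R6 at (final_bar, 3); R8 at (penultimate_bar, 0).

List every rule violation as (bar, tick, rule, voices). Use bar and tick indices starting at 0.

bar 0: v0=F3 v1=F4 downbeat P8
bar 1: v0=G3 v1=D4 downbeat P5
bar 2: v0=B3 v1=F4 downbeat TT
bar 3: v0=A3 v1=F4 downbeat m6
bar 4: v0=G3 v1=D4 downbeat P5
bar 5: v0=B3 v1=D4 downbeat m3
bar 6: v0=G3 v1=E4 downbeat M6
bar 7: v0=F3 v1=F4 downbeat P8
  -> R4 @ bar 2 tick 0 v(0, 1): B3/F4 TT untreated
  -> R2 @ bar 4 tick 0 v(0, 1): A3/F4 m6 -> G3/D4 P5 similar

(2, 0, R4, (0, 1))
(4, 0, R2, (0, 1))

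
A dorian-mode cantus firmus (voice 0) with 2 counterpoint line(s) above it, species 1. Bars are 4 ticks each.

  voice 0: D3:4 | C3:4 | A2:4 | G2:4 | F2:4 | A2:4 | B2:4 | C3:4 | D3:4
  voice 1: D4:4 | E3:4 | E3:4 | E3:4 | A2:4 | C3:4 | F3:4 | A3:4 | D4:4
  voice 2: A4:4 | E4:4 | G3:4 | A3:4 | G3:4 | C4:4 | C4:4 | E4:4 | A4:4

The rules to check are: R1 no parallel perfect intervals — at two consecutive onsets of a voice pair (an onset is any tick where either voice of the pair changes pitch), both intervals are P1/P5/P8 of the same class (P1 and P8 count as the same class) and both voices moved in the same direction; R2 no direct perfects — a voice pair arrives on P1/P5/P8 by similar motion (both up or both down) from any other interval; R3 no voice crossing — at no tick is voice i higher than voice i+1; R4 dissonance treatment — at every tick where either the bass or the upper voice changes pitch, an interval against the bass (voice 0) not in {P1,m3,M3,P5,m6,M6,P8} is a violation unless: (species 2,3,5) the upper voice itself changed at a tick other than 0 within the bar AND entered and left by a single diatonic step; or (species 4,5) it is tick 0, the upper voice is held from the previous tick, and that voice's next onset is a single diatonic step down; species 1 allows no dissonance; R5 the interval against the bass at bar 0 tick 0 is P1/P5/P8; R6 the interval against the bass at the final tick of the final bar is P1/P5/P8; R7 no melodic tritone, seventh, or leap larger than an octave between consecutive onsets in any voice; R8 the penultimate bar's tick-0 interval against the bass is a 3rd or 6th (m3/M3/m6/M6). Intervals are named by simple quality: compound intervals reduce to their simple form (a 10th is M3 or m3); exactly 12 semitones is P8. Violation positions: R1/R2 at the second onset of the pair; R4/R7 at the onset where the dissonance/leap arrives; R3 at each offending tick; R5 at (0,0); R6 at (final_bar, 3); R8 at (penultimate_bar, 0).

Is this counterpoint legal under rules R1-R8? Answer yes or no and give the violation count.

bar 0: v0=D3 v1=D4 v2=A4 (P5)
bar 1: v0=C3 v1=E3 v2=E4 (M3)
bar 2: v0=A2 v1=E3 v2=G3 (m7)
bar 3: v0=G2 v1=E3 v2=A3 (M2)
bar 4: v0=F2 v1=A2 v2=G3 (M2)
bar 5: v0=A2 v1=C3 v2=C4 (m3)
bar 6: v0=B2 v1=F3 v2=C4 (m2)
bar 7: v0=C3 v1=A3 v2=E4 (M3)
bar 8: v0=D3 v1=D4 v2=A4 (P5)
  R2 @ bar1.0: D4/A4 P5 -> E3/E4 P8 similar
  R7 @ bar1.0: D4->E3 leap 10st
  R4 @ bar2.0: A2/G3 m7 untreated
  R4 @ bar3.0: G2/A3 M2 untreated
  R4 @ bar4.0: F2/G3 M2 untreated
  R2 @ bar5.0: A2/G3 m7 -> C3/C4 P8 similar
  R4 @ bar6.0: B2/F3 TT untreated
  R4 @ bar6.0: B2/C4 m2 untreated
  R1 @ bar7.0: F3/C4 P5 -> A3/E4 P5 similar
  R1 @ bar8.0: A3/E4 P5 -> D4/A4 P5 similar
  R2 @ bar8.0: C3/A3 M6 -> D3/D4 P8 similar
  R2 @ bar8.0: C3/E4 M3 -> D3/A4 P5 similar

No (12 violations)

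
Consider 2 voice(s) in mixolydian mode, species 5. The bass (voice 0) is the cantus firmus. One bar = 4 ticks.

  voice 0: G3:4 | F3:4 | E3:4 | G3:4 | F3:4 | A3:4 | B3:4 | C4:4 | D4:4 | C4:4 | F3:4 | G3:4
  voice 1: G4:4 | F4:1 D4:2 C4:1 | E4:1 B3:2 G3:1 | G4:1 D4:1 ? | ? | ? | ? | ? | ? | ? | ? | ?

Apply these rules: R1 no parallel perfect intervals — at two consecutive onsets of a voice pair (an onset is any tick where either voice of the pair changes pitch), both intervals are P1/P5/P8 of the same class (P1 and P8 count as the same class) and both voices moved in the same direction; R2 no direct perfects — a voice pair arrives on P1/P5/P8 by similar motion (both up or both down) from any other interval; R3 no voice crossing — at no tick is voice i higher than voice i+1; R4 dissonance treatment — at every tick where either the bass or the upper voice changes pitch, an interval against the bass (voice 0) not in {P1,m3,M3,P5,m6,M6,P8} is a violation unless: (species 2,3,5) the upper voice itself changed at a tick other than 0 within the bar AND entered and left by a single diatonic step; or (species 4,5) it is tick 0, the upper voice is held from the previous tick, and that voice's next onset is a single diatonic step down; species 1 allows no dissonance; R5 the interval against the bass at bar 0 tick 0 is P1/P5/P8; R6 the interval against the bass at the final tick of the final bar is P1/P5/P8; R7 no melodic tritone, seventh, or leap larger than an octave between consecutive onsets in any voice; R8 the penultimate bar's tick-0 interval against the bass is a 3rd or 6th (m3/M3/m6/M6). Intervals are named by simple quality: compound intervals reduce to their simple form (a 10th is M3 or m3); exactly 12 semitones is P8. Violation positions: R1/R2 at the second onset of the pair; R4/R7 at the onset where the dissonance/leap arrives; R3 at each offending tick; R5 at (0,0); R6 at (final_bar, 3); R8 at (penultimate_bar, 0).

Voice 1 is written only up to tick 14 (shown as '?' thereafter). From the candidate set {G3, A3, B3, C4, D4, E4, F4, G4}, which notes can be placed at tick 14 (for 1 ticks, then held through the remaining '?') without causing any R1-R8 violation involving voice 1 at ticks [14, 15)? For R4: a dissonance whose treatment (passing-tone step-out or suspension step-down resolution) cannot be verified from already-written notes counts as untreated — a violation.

{B3, D4, E4, G3, G4}

G3: legal
A3: violates R4
B3: legal
C4: violates R4
D4: legal
E4: legal
F4: violates R4
G4: legal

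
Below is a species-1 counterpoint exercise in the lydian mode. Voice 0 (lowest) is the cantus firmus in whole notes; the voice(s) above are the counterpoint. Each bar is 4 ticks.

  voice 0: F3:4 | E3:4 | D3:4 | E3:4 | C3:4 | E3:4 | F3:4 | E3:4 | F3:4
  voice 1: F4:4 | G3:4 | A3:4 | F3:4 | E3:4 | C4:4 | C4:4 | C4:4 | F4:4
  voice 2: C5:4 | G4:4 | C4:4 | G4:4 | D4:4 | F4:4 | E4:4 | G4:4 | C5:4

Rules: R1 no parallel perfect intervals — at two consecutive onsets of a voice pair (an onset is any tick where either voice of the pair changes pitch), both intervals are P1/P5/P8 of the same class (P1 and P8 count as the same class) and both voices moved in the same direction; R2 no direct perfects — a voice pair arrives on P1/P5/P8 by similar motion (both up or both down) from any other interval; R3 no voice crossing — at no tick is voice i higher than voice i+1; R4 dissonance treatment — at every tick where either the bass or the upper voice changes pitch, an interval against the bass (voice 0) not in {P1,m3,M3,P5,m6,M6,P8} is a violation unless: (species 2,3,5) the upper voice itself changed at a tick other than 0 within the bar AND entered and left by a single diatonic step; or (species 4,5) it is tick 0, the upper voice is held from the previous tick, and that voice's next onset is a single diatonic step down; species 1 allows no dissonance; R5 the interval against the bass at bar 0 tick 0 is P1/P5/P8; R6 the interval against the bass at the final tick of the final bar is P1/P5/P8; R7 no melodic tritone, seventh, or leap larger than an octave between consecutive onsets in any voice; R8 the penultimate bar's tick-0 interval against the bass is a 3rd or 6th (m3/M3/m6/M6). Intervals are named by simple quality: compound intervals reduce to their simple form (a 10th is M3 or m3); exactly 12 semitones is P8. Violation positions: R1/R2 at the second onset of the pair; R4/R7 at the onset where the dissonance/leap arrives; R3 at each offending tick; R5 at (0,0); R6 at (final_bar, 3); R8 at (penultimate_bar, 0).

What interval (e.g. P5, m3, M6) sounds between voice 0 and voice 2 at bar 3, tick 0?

m3

voice 0=E3 voice 2=G4 -> m3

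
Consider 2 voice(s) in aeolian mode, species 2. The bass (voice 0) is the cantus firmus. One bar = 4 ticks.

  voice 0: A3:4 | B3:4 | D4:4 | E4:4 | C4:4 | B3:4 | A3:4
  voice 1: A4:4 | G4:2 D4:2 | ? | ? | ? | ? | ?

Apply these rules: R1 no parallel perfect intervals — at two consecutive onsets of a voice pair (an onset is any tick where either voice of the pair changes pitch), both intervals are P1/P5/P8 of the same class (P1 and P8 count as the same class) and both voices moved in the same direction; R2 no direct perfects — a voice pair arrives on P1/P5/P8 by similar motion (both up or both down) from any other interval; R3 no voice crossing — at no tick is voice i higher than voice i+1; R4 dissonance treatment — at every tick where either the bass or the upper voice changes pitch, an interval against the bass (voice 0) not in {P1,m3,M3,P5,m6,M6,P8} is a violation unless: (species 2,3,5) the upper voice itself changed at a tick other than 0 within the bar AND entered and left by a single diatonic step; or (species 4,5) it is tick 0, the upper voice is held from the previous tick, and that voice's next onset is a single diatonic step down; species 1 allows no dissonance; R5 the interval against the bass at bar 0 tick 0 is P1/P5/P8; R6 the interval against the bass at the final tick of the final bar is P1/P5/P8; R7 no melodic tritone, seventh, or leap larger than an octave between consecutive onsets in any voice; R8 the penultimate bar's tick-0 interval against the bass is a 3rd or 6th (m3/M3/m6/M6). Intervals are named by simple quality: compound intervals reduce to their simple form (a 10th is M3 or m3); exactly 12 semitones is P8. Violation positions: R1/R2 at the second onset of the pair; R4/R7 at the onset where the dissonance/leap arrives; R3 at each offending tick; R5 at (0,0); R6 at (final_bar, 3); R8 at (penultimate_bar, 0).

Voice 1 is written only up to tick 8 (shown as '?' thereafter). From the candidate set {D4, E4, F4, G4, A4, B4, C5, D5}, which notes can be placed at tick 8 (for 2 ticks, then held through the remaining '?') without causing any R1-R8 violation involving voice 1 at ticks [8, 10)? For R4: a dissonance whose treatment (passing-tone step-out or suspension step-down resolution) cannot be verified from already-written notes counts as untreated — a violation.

{B4, D4, F4}

D4: legal
E4: violates R4
F4: legal
G4: violates R4
A4: violates R2
B4: legal
C5: violates R4,R7
D5: violates R2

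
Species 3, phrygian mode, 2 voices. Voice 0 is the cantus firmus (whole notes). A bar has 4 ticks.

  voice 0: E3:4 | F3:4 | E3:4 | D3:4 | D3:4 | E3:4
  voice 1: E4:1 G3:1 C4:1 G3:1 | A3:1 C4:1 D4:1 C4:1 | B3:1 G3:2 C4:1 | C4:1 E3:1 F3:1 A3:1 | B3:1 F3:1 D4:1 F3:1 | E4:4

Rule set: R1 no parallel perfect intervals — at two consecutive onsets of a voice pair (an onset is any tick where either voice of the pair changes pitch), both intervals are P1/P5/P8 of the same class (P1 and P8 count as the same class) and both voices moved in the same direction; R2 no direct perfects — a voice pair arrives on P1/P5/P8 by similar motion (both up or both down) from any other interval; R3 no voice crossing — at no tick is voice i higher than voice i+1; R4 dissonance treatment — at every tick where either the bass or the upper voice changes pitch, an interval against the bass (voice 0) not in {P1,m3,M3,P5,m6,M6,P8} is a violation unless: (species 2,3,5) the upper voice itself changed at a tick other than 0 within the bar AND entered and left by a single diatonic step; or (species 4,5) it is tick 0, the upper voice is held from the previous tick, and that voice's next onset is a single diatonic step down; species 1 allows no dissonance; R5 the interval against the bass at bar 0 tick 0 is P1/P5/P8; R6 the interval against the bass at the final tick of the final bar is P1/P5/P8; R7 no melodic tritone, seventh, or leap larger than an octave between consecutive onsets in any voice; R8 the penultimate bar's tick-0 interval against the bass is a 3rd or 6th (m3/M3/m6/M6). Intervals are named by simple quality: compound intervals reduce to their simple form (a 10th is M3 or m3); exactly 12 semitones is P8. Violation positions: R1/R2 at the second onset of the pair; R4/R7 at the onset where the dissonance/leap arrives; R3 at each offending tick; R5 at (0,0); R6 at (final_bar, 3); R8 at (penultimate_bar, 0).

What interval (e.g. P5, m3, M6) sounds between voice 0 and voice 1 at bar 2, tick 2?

voice 0=E3 voice 1=G3 -> m3

m3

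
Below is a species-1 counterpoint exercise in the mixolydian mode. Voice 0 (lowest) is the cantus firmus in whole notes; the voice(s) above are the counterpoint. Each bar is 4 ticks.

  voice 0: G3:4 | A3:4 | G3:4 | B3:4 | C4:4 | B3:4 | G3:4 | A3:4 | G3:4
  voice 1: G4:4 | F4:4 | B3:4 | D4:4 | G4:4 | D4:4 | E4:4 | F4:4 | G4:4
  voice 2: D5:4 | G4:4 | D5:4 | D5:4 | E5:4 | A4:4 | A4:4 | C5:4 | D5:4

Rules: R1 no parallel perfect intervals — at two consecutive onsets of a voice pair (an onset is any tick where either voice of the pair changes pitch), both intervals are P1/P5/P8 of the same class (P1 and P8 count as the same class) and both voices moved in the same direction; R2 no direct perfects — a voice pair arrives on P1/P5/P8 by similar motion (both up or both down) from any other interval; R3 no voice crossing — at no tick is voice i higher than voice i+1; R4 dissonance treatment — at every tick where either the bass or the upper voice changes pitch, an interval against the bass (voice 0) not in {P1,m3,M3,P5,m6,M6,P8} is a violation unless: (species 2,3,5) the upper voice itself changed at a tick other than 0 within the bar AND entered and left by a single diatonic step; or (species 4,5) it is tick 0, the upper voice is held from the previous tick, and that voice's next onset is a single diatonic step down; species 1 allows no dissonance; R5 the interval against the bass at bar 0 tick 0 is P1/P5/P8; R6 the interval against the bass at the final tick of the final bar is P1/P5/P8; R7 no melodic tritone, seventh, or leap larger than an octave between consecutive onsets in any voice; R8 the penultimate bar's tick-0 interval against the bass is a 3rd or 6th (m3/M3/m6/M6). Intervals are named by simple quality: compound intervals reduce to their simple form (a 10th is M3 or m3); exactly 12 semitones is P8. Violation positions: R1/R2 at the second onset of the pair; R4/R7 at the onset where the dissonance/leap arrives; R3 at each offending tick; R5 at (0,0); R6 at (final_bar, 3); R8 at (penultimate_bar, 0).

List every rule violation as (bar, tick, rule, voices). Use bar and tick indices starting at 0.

bar 0: v0=G3 v1=G4 v2=D5 downbeat P5
bar 1: v0=A3 v1=F4 v2=G4 downbeat m7
bar 2: v0=G3 v1=B3 v2=D5 downbeat P5
bar 3: v0=B3 v1=D4 v2=D5 downbeat m3
bar 4: v0=C4 v1=G4 v2=E5 downbeat M3
bar 5: v0=B3 v1=D4 v2=A4 downbeat m7
bar 6: v0=G3 v1=E4 v2=A4 downbeat M2
bar 7: v0=A3 v1=F4 v2=C5 downbeat m3
bar 8: v0=G3 v1=G4 v2=D5 downbeat P5
  -> R4 @ bar 1 tick 0 v(0, 2): A3/G4 m7 untreated
  -> R7 @ bar 2 tick 0 v(1,): F4->B3 leap 6st
  -> R2 @ bar 4 tick 0 v(0, 1): B3/D4 m3 -> C4/G4 P5 similar
  -> R2 @ bar 5 tick 0 v(1, 2): G4/E5 M6 -> D4/A4 P5 similar
  -> R4 @ bar 5 tick 0 v(0, 2): B3/A4 m7 untreated
  -> R4 @ bar 6 tick 0 v(0, 2): G3/A4 M2 untreated
  -> R2 @ bar 7 tick 0 v(1, 2): E4/A4 P4 -> F4/C5 P5 similar
  -> R1 @ bar 8 tick 0 v(1, 2): F4/C5 P5 -> G4/D5 P5 similar

(1, 0, R4, (0, 2))
(2, 0, R7, (1,))
(4, 0, R2, (0, 1))
(5, 0, R2, (1, 2))
(5, 0, R4, (0, 2))
(6, 0, R4, (0, 2))
(7, 0, R2, (1, 2))
(8, 0, R1, (1, 2))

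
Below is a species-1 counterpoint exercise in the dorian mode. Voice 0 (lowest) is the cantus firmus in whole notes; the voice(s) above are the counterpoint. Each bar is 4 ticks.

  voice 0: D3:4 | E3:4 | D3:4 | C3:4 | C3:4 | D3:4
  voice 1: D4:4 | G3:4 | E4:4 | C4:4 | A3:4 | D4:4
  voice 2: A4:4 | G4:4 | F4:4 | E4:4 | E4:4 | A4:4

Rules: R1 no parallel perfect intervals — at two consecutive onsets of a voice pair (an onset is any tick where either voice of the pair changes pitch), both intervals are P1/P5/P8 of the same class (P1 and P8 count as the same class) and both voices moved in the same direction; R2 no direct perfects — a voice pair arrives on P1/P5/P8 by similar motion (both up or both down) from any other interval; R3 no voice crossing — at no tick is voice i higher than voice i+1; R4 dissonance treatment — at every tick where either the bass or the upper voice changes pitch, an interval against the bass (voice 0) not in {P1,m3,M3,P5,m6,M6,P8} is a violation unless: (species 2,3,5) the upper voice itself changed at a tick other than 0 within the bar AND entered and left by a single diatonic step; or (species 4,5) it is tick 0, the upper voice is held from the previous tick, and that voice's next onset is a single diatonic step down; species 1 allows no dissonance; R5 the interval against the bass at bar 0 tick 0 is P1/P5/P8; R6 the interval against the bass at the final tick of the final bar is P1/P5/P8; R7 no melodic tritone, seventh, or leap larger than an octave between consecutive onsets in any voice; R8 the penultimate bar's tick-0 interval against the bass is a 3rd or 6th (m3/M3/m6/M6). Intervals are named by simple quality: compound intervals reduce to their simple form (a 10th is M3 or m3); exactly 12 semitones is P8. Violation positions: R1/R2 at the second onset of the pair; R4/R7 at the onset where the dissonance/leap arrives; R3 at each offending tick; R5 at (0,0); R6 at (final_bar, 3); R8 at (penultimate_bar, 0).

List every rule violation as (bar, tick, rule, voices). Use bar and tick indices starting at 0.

bar 0: v0=D3 v1=D4 v2=A4 downbeat P5
bar 1: v0=E3 v1=G3 v2=G4 downbeat m3
bar 2: v0=D3 v1=E4 v2=F4 downbeat m3
bar 3: v0=C3 v1=C4 v2=E4 downbeat M3
bar 4: v0=C3 v1=A3 v2=E4 downbeat M3
bar 5: v0=D3 v1=D4 v2=A4 downbeat P5
  -> R2 @ bar 1 tick 0 v(1, 2): D4/A4 P5 -> G3/G4 P8 similar
  -> R4 @ bar 2 tick 0 v(0, 1): D3/E4 M2 untreated
  -> R2 @ bar 3 tick 0 v(0, 1): D3/E4 M2 -> C3/C4 P8 similar
  -> R1 @ bar 5 tick 0 v(1, 2): A3/E4 P5 -> D4/A4 P5 similar
  -> R2 @ bar 5 tick 0 v(0, 1): C3/A3 M6 -> D3/D4 P8 similar
  -> R2 @ bar 5 tick 0 v(0, 2): C3/E4 M3 -> D3/A4 P5 similar

(1, 0, R2, (1, 2))
(2, 0, R4, (0, 1))
(3, 0, R2, (0, 1))
(5, 0, R1, (1, 2))
(5, 0, R2, (0, 1))
(5, 0, R2, (0, 2))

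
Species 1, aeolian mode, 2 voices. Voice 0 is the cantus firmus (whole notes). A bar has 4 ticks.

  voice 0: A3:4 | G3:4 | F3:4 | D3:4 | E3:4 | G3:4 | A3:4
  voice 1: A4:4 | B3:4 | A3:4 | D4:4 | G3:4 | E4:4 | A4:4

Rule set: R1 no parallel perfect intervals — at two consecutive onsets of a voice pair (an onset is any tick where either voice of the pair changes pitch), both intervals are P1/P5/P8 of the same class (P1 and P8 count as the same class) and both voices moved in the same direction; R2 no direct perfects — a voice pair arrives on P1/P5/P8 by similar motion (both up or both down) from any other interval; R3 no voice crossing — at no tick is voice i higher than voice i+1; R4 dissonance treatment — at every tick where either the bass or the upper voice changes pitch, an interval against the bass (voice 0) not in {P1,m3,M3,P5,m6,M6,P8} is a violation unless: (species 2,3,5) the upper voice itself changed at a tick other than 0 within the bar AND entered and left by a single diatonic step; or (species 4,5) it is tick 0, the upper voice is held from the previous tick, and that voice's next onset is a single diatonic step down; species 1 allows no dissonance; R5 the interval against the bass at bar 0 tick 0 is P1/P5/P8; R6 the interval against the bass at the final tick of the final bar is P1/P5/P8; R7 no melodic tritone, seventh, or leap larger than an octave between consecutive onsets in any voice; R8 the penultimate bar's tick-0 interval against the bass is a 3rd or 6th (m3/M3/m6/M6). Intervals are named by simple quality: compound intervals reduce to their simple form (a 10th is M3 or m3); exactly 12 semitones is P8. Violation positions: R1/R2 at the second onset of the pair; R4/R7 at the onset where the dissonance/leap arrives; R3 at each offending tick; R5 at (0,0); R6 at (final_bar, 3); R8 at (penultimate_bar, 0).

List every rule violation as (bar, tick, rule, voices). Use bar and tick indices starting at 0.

bar 0: v0=A3 v1=A4 downbeat P8
bar 1: v0=G3 v1=B3 downbeat M3
bar 2: v0=F3 v1=A3 downbeat M3
bar 3: v0=D3 v1=D4 downbeat P8
bar 4: v0=E3 v1=G3 downbeat m3
bar 5: v0=G3 v1=E4 downbeat M6
bar 6: v0=A3 v1=A4 downbeat P8
  -> R7 @ bar 1 tick 0 v(1,): A4->B3 leap 10st
  -> R2 @ bar 6 tick 0 v(0, 1): G3/E4 M6 -> A3/A4 P8 similar

(1, 0, R7, (1,))
(6, 0, R2, (0, 1))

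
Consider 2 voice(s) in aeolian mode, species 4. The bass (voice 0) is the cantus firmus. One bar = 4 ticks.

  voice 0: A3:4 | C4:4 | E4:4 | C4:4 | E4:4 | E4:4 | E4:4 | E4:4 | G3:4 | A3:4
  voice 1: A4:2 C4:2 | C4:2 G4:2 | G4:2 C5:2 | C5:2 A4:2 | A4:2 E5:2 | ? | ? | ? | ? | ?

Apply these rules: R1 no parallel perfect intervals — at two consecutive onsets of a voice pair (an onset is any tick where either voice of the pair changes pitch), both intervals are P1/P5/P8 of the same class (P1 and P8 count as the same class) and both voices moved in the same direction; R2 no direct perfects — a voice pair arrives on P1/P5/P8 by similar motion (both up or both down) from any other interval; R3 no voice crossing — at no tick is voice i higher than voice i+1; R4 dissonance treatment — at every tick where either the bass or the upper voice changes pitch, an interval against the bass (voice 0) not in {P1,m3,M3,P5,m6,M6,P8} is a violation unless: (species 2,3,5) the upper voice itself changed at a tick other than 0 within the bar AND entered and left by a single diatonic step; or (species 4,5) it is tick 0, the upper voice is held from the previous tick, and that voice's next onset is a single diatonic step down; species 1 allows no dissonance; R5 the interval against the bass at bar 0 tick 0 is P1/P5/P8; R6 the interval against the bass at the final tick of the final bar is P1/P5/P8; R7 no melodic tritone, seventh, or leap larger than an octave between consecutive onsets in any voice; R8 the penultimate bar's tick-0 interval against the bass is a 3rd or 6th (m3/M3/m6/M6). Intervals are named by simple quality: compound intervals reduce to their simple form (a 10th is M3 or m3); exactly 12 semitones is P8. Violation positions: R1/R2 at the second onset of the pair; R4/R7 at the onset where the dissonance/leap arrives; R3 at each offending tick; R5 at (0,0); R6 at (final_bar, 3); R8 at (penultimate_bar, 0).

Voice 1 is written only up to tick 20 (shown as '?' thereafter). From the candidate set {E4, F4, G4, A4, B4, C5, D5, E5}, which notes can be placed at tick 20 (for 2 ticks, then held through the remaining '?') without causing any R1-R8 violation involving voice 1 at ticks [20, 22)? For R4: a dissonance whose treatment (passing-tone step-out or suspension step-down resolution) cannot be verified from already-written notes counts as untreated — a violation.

E4: legal
F4: violates R4,R7
G4: legal
A4: violates R4
B4: legal
C5: legal
D5: violates R4
E5: legal

{B4, C5, E4, E5, G4}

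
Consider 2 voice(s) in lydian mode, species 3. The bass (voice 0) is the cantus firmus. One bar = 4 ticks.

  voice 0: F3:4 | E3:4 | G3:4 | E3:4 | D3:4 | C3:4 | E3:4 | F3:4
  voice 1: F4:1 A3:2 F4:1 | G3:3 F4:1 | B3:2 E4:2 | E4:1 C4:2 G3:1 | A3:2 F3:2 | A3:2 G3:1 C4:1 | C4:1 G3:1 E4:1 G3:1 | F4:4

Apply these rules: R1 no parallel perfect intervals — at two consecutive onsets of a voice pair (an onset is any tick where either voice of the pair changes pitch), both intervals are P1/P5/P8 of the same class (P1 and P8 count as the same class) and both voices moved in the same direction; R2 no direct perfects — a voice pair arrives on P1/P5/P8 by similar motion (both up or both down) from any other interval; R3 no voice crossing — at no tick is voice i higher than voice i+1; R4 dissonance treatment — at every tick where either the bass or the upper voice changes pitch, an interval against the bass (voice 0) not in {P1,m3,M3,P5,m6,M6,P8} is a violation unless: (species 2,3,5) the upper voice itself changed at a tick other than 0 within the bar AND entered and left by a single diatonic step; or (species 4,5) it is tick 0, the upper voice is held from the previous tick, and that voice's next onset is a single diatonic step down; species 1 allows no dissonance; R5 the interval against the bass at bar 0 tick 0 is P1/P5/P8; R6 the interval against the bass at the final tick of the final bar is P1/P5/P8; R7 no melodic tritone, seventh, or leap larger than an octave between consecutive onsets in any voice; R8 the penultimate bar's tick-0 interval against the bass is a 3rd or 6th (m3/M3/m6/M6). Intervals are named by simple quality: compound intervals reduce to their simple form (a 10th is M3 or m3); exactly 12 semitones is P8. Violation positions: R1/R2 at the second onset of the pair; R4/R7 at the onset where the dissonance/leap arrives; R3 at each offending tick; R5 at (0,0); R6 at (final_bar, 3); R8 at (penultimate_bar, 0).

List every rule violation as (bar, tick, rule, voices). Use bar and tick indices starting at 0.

(1, 0, R7, (1,))
(1, 3, R4, (0, 1))
(1, 3, R7, (1,))
(2, 0, R7, (1,))
(7, 0, R2, (0, 1))
(7, 0, R7, (1,))

bar 0: v0=F3 v1=F4 downbeat P8
bar 1: v0=E3 v1=G3 downbeat m3
bar 2: v0=G3 v1=B3 downbeat M3
bar 3: v0=E3 v1=E4 downbeat P8
bar 4: v0=D3 v1=A3 downbeat P5
bar 5: v0=C3 v1=A3 downbeat M6
bar 6: v0=E3 v1=C4 downbeat m6
bar 7: v0=F3 v1=F4 downbeat P8
  -> R7 @ bar 1 tick 0 v(1,): F4->G3 leap 10st
  -> R4 @ bar 1 tick 3 v(0, 1): E3/F4 m2 untreated
  -> R7 @ bar 1 tick 3 v(1,): G3->F4 leap 10st
  -> R7 @ bar 2 tick 0 v(1,): F4->B3 leap 6st
  -> R2 @ bar 7 tick 0 v(0, 1): E3/G3 m3 -> F3/F4 P8 similar
  -> R7 @ bar 7 tick 0 v(1,): G3->F4 leap 10st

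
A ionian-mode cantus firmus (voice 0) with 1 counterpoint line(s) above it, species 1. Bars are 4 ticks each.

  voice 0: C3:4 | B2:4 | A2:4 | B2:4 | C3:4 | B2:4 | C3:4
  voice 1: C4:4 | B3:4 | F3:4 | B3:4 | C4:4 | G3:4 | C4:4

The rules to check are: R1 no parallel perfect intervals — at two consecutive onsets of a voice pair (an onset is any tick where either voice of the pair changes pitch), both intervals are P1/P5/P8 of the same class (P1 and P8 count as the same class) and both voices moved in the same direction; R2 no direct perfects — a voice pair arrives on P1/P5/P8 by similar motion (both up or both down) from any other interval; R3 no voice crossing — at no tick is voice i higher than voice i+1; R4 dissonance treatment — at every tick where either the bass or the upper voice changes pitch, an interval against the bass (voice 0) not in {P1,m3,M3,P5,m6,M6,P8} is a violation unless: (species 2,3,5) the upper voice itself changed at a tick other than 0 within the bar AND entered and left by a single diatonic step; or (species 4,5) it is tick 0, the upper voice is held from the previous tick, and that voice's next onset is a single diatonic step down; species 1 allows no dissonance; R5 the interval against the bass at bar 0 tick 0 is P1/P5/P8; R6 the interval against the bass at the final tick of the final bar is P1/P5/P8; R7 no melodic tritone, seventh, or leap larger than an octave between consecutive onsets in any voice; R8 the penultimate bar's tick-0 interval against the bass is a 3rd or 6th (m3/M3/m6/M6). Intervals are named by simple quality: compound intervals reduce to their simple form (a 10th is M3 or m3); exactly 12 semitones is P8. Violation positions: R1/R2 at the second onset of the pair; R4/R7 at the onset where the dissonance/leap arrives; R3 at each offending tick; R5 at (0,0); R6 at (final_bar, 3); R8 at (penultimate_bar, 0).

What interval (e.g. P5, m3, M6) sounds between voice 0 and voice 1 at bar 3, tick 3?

voice 0=B2 voice 1=B3 -> P8

P8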